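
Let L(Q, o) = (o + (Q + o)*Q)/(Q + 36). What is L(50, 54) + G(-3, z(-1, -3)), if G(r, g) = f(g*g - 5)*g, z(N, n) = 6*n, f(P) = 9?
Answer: -4339/43 ≈ -100.91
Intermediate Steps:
L(Q, o) = (o + Q*(Q + o))/(36 + Q)
G(r, g) = 9*g
L(50, 54) + G(-3, z(-1, -3)) = (54 + 50² + 50*54)/(36 + 50) + 9*(6*(-3)) = (54 + 2500 + 2700)/86 + 9*(-18) = (1/86)*5254 - 162 = 2627/43 - 162 = -4339/43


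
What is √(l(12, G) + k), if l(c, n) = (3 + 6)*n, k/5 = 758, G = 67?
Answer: √4393 ≈ 66.280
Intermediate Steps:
k = 3790 (k = 5*758 = 3790)
l(c, n) = 9*n
√(l(12, G) + k) = √(9*67 + 3790) = √(603 + 3790) = √4393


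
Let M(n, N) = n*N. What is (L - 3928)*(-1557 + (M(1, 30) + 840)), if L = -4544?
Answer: 5820264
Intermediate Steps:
M(n, N) = N*n
(L - 3928)*(-1557 + (M(1, 30) + 840)) = (-4544 - 3928)*(-1557 + (30*1 + 840)) = -8472*(-1557 + (30 + 840)) = -8472*(-1557 + 870) = -8472*(-687) = 5820264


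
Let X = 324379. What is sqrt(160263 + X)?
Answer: sqrt(484642) ≈ 696.16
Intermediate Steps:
sqrt(160263 + X) = sqrt(160263 + 324379) = sqrt(484642)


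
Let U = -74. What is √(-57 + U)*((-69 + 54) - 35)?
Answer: -50*I*√131 ≈ -572.28*I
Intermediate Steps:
√(-57 + U)*((-69 + 54) - 35) = √(-57 - 74)*((-69 + 54) - 35) = √(-131)*(-15 - 35) = (I*√131)*(-50) = -50*I*√131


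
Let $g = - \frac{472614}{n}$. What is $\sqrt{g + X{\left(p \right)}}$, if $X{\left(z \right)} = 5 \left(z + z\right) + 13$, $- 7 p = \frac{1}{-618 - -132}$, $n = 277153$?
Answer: $\frac{2 \sqrt{7749837163881330}}{52381917} \approx 3.3612$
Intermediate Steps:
$g = - \frac{472614}{277153} \approx -1.7052$
$p = \frac{1}{3402}$ ($p = - \frac{1}{7 \left(-618 - -132\right)} = - \frac{1}{7 \left(-618 + 132\right)} = - \frac{1}{7 \left(-486\right)} = \left(- \frac{1}{7}\right) \left(- \frac{1}{486}\right) = \frac{1}{3402} \approx 0.00029394$)
$X{\left(z \right)} = 13 + 10 z$ ($X{\left(z \right)} = 5 \cdot 2 z + 13 = 10 z + 13 = 13 + 10 z$)
$\sqrt{g + X{\left(p \right)}} = \sqrt{- \frac{472614}{277153} + \left(13 + 10 \cdot \frac{1}{3402}\right)} = \sqrt{- \frac{472614}{277153} + \left(13 + \frac{5}{1701}\right)} = \sqrt{- \frac{472614}{277153} + \frac{22118}{1701}} = \sqrt{\frac{5326153640}{471437253}} = \frac{2 \sqrt{7749837163881330}}{52381917}$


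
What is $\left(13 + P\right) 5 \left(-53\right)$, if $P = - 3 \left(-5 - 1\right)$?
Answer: $-8215$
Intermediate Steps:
$P = 18$ ($P = \left(-3\right) \left(-6\right) = 18$)
$\left(13 + P\right) 5 \left(-53\right) = \left(13 + 18\right) 5 \left(-53\right) = 31 \cdot 5 \left(-53\right) = 155 \left(-53\right) = -8215$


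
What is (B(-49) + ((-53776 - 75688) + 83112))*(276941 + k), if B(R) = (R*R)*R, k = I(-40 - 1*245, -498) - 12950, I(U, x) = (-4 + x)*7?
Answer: -42718488477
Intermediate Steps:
I(U, x) = -28 + 7*x
k = -16464 (k = (-28 + 7*(-498)) - 12950 = (-28 - 3486) - 12950 = -3514 - 12950 = -16464)
B(R) = R**3 (B(R) = R**2*R = R**3)
(B(-49) + ((-53776 - 75688) + 83112))*(276941 + k) = ((-49)**3 + ((-53776 - 75688) + 83112))*(276941 - 16464) = (-117649 + (-129464 + 83112))*260477 = (-117649 - 46352)*260477 = -164001*260477 = -42718488477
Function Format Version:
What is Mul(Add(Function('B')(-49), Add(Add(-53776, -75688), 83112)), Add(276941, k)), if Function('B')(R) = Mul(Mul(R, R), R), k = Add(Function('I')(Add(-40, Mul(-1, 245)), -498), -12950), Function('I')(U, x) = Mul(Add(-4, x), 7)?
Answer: -42718488477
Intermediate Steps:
Function('I')(U, x) = Add(-28, Mul(7, x))
k = -16464 (k = Add(Add(-28, Mul(7, -498)), -12950) = Add(Add(-28, -3486), -12950) = Add(-3514, -12950) = -16464)
Function('B')(R) = Pow(R, 3) (Function('B')(R) = Mul(Pow(R, 2), R) = Pow(R, 3))
Mul(Add(Function('B')(-49), Add(Add(-53776, -75688), 83112)), Add(276941, k)) = Mul(Add(Pow(-49, 3), Add(Add(-53776, -75688), 83112)), Add(276941, -16464)) = Mul(Add(-117649, Add(-129464, 83112)), 260477) = Mul(Add(-117649, -46352), 260477) = Mul(-164001, 260477) = -42718488477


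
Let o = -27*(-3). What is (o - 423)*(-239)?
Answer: 81738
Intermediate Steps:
o = 81
(o - 423)*(-239) = (81 - 423)*(-239) = -342*(-239) = 81738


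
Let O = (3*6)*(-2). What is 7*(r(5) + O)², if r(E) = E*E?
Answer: 847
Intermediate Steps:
r(E) = E²
O = -36 (O = 18*(-2) = -36)
7*(r(5) + O)² = 7*(5² - 36)² = 7*(25 - 36)² = 7*(-11)² = 7*121 = 847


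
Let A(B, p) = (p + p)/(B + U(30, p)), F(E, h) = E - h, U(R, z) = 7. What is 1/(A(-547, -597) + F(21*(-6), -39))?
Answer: -90/7631 ≈ -0.011794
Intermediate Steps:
A(B, p) = 2*p/(7 + B) (A(B, p) = (p + p)/(B + 7) = (2*p)/(7 + B) = 2*p/(7 + B))
1/(A(-547, -597) + F(21*(-6), -39)) = 1/(2*(-597)/(7 - 547) + (21*(-6) - 1*(-39))) = 1/(2*(-597)/(-540) + (-126 + 39)) = 1/(2*(-597)*(-1/540) - 87) = 1/(199/90 - 87) = 1/(-7631/90) = -90/7631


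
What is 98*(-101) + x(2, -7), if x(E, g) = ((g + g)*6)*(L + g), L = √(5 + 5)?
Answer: -9310 - 84*√10 ≈ -9575.6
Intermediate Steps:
L = √10 ≈ 3.1623
x(E, g) = 12*g*(g + √10) (x(E, g) = ((g + g)*6)*(√10 + g) = ((2*g)*6)*(g + √10) = (12*g)*(g + √10) = 12*g*(g + √10))
98*(-101) + x(2, -7) = 98*(-101) + 12*(-7)*(-7 + √10) = -9898 + (588 - 84*√10) = -9310 - 84*√10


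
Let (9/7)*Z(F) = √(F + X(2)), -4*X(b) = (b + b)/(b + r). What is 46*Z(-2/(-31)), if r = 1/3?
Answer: 46*I*√17143/279 ≈ 21.587*I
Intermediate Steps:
r = ⅓ ≈ 0.33333
X(b) = -b/(2*(⅓ + b)) (X(b) = -(b + b)/(4*(b + ⅓)) = -2*b/(4*(⅓ + b)) = -b/(2*(⅓ + b)))
Z(F) = 7*√(-3/7 + F)/9 (Z(F) = 7*√(F - 3*2/(2 + 6*2))/9 = 7*√(F - 3*2/(2 + 12))/9 = 7*√(F - 3*2/14)/9 = 7*√(F - 3*2*1/14)/9 = 7*√(F - 3/7)/9 = 7*√(-3/7 + F)/9)
46*Z(-2/(-31)) = 46*(√(-21 + 49*(-2/(-31)))/9) = 46*(√(-21 + 49*(-2*(-1/31)))/9) = 46*(√(-21 + 49*(2/31))/9) = 46*(√(-21 + 98/31)/9) = 46*(√(-553/31)/9) = 46*((I*√17143/31)/9) = 46*(I*√17143/279) = 46*I*√17143/279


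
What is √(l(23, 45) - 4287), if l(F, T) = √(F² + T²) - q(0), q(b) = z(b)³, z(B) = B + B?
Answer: √(-4287 + √2554) ≈ 65.088*I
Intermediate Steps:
z(B) = 2*B
q(b) = 8*b³ (q(b) = (2*b)³ = 8*b³)
l(F, T) = √(F² + T²) (l(F, T) = √(F² + T²) - 8*0³ = √(F² + T²) - 8*0 = √(F² + T²) - 1*0 = √(F² + T²) + 0 = √(F² + T²))
√(l(23, 45) - 4287) = √(√(23² + 45²) - 4287) = √(√(529 + 2025) - 4287) = √(√2554 - 4287) = √(-4287 + √2554)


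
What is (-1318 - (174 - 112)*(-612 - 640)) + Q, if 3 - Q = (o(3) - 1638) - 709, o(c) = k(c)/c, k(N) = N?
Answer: 78655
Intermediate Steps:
o(c) = 1 (o(c) = c/c = 1)
Q = 2349 (Q = 3 - ((1 - 1638) - 709) = 3 - (-1637 - 709) = 3 - 1*(-2346) = 3 + 2346 = 2349)
(-1318 - (174 - 112)*(-612 - 640)) + Q = (-1318 - (174 - 112)*(-612 - 640)) + 2349 = (-1318 - 62*(-1252)) + 2349 = (-1318 - 1*(-77624)) + 2349 = (-1318 + 77624) + 2349 = 76306 + 2349 = 78655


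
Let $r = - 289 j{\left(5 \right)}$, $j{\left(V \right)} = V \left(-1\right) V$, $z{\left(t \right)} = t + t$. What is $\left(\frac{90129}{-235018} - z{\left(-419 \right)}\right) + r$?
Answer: $\frac{1894860005}{235018} \approx 8062.6$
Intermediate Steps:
$z{\left(t \right)} = 2 t$
$j{\left(V \right)} = - V^{2}$ ($j{\left(V \right)} = - V V = - V^{2}$)
$r = 7225$ ($r = - 289 \left(- 5^{2}\right) = - 289 \left(\left(-1\right) 25\right) = \left(-289\right) \left(-25\right) = 7225$)
$\left(\frac{90129}{-235018} - z{\left(-419 \right)}\right) + r = \left(\frac{90129}{-235018} - 2 \left(-419\right)\right) + 7225 = \left(90129 \left(- \frac{1}{235018}\right) - -838\right) + 7225 = \left(- \frac{90129}{235018} + 838\right) + 7225 = \frac{196854955}{235018} + 7225 = \frac{1894860005}{235018}$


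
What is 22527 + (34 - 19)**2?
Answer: 22752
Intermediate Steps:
22527 + (34 - 19)**2 = 22527 + 15**2 = 22527 + 225 = 22752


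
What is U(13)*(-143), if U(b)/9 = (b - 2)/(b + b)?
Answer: -1089/2 ≈ -544.50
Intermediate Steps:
U(b) = 9*(-2 + b)/(2*b) (U(b) = 9*((b - 2)/(b + b)) = 9*((-2 + b)/((2*b))) = 9*((-2 + b)*(1/(2*b))) = 9*((-2 + b)/(2*b)) = 9*(-2 + b)/(2*b))
U(13)*(-143) = (9/2 - 9/13)*(-143) = (99/26)*(-143) = -1089/2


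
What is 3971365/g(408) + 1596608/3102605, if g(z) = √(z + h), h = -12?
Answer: 84032/163295 + 3971365*√11/66 ≈ 1.9957e+5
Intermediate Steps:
g(z) = √(-12 + z) (g(z) = √(z - 12) = √(-12 + z))
3971365/g(408) + 1596608/3102605 = 3971365/(√(-12 + 408)) + 1596608/3102605 = 3971365/(√396) + 1596608*(1/3102605) = 3971365/((6*√11)) + 84032/163295 = 3971365*(√11/66) + 84032/163295 = 3971365*√11/66 + 84032/163295 = 84032/163295 + 3971365*√11/66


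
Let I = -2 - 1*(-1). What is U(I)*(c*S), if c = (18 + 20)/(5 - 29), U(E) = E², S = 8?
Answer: -38/3 ≈ -12.667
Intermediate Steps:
I = -1 (I = -2 + 1 = -1)
c = -19/12 (c = 38/(-24) = 38*(-1/24) = -19/12 ≈ -1.5833)
U(I)*(c*S) = (-1)²*(-19/12*8) = 1*(-38/3) = -38/3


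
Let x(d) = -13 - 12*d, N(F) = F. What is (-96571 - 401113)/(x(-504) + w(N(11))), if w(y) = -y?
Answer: -124421/1506 ≈ -82.617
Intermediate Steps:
(-96571 - 401113)/(x(-504) + w(N(11))) = (-96571 - 401113)/((-13 - 12*(-504)) - 1*11) = -497684/((-13 + 6048) - 11) = -497684/(6035 - 11) = -497684/6024 = -497684*1/6024 = -124421/1506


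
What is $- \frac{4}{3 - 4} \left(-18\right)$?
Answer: $-72$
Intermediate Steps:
$- \frac{4}{3 - 4} \left(-18\right) = - \frac{4}{-1} \left(-18\right) = \left(-4\right) \left(-1\right) \left(-18\right) = 4 \left(-18\right) = -72$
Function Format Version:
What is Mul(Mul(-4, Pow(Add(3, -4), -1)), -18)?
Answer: -72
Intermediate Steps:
Mul(Mul(-4, Pow(Add(3, -4), -1)), -18) = Mul(Mul(-4, Pow(-1, -1)), -18) = Mul(Mul(-4, -1), -18) = Mul(4, -18) = -72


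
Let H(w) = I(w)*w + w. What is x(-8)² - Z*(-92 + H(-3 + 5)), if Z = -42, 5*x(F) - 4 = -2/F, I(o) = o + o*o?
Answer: -1310111/400 ≈ -3275.3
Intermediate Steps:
I(o) = o + o²
H(w) = w + w²*(1 + w) (H(w) = (w*(1 + w))*w + w = w²*(1 + w) + w = w + w²*(1 + w))
x(F) = ⅘ - 2/(5*F) (x(F) = ⅘ + (-2/F)/5 = ⅘ - 2/(5*F))
x(-8)² - Z*(-92 + H(-3 + 5)) = ((⅖)*(-1 + 2*(-8))/(-8))² - (-42)*(-92 + (-3 + 5)*(1 + (-3 + 5)*(1 + (-3 + 5)))) = ((⅖)*(-⅛)*(-1 - 16))² - (-42)*(-92 + 2*(1 + 2*(1 + 2))) = ((⅖)*(-⅛)*(-17))² - (-42)*(-92 + 2*(1 + 2*3)) = (17/20)² - (-42)*(-92 + 2*(1 + 6)) = 289/400 - (-42)*(-92 + 2*7) = 289/400 - (-42)*(-92 + 14) = 289/400 - (-42)*(-78) = 289/400 - 1*3276 = 289/400 - 3276 = -1310111/400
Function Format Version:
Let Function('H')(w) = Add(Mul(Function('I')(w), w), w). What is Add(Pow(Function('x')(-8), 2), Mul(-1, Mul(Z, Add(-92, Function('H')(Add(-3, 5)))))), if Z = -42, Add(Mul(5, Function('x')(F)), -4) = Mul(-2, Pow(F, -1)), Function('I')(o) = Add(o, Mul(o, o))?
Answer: Rational(-1310111, 400) ≈ -3275.3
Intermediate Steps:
Function('I')(o) = Add(o, Pow(o, 2))
Function('H')(w) = Add(w, Mul(Pow(w, 2), Add(1, w))) (Function('H')(w) = Add(Mul(Mul(w, Add(1, w)), w), w) = Add(Mul(Pow(w, 2), Add(1, w)), w) = Add(w, Mul(Pow(w, 2), Add(1, w))))
Function('x')(F) = Add(Rational(4, 5), Mul(Rational(-2, 5), Pow(F, -1))) (Function('x')(F) = Add(Rational(4, 5), Mul(Rational(1, 5), Mul(-2, Pow(F, -1)))) = Add(Rational(4, 5), Mul(Rational(-2, 5), Pow(F, -1))))
Add(Pow(Function('x')(-8), 2), Mul(-1, Mul(Z, Add(-92, Function('H')(Add(-3, 5)))))) = Add(Pow(Mul(Rational(2, 5), Pow(-8, -1), Add(-1, Mul(2, -8))), 2), Mul(-1, Mul(-42, Add(-92, Mul(Add(-3, 5), Add(1, Mul(Add(-3, 5), Add(1, Add(-3, 5))))))))) = Add(Pow(Mul(Rational(2, 5), Rational(-1, 8), Add(-1, -16)), 2), Mul(-1, Mul(-42, Add(-92, Mul(2, Add(1, Mul(2, Add(1, 2)))))))) = Add(Pow(Mul(Rational(2, 5), Rational(-1, 8), -17), 2), Mul(-1, Mul(-42, Add(-92, Mul(2, Add(1, Mul(2, 3))))))) = Add(Pow(Rational(17, 20), 2), Mul(-1, Mul(-42, Add(-92, Mul(2, Add(1, 6)))))) = Add(Rational(289, 400), Mul(-1, Mul(-42, Add(-92, Mul(2, 7))))) = Add(Rational(289, 400), Mul(-1, Mul(-42, Add(-92, 14)))) = Add(Rational(289, 400), Mul(-1, Mul(-42, -78))) = Add(Rational(289, 400), Mul(-1, 3276)) = Add(Rational(289, 400), -3276) = Rational(-1310111, 400)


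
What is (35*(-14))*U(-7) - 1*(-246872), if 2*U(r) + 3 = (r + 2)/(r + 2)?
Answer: 247362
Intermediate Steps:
U(r) = -1 (U(r) = -3/2 + ((r + 2)/(r + 2))/2 = -3/2 + ((2 + r)/(2 + r))/2 = -3/2 + (½)*1 = -3/2 + ½ = -1)
(35*(-14))*U(-7) - 1*(-246872) = (35*(-14))*(-1) - 1*(-246872) = -490*(-1) + 246872 = 490 + 246872 = 247362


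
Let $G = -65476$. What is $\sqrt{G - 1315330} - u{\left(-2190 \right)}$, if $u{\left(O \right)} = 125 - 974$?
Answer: $849 + i \sqrt{1380806} \approx 849.0 + 1175.1 i$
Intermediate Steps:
$u{\left(O \right)} = -849$
$\sqrt{G - 1315330} - u{\left(-2190 \right)} = \sqrt{-65476 - 1315330} - -849 = \sqrt{-1380806} + 849 = i \sqrt{1380806} + 849 = 849 + i \sqrt{1380806}$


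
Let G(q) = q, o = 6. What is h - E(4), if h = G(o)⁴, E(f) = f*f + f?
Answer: 1276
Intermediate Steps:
E(f) = f + f² (E(f) = f² + f = f + f²)
h = 1296 (h = 6⁴ = 1296)
h - E(4) = 1296 - 4*(1 + 4) = 1296 - 4*5 = 1296 - 1*20 = 1296 - 20 = 1276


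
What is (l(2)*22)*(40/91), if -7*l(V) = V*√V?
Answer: -1760*√2/637 ≈ -3.9074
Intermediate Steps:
l(V) = -V^(3/2)/7 (l(V) = -V*√V/7 = -V^(3/2)/7)
(l(2)*22)*(40/91) = (-2*√2/7*22)*(40/91) = -44*√2/7*(40/91) = -1760*√2/637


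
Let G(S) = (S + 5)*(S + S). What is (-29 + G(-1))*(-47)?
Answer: 1739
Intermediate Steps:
G(S) = 2*S*(5 + S) (G(S) = (5 + S)*(2*S) = 2*S*(5 + S))
(-29 + G(-1))*(-47) = (-29 + 2*(-1)*(5 - 1))*(-47) = (-29 + 2*(-1)*4)*(-47) = (-29 - 8)*(-47) = -37*(-47) = 1739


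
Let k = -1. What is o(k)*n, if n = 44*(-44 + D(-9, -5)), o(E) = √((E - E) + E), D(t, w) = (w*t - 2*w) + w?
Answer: 264*I ≈ 264.0*I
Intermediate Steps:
D(t, w) = -w + t*w (D(t, w) = (t*w - 2*w) + w = (-2*w + t*w) + w = -w + t*w)
o(E) = √E (o(E) = √(0 + E) = √E)
n = 264 (n = 44*(-44 - 5*(-1 - 9)) = 44*(-44 - 5*(-10)) = 44*(-44 + 50) = 44*6 = 264)
o(k)*n = √(-1)*264 = I*264 = 264*I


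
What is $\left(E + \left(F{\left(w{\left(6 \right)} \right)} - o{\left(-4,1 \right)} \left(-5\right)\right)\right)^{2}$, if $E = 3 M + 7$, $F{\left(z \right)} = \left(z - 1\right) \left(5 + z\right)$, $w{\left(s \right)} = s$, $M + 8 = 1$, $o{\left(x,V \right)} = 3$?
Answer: $3136$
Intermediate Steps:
$M = -7$ ($M = -8 + 1 = -7$)
$F{\left(z \right)} = \left(-1 + z\right) \left(5 + z\right)$
$E = -14$ ($E = 3 \left(-7\right) + 7 = -21 + 7 = -14$)
$\left(E + \left(F{\left(w{\left(6 \right)} \right)} - o{\left(-4,1 \right)} \left(-5\right)\right)\right)^{2} = \left(-14 + \left(\left(-5 + 6^{2} + 4 \cdot 6\right) - 3 \left(-5\right)\right)\right)^{2} = \left(-14 + \left(\left(-5 + 36 + 24\right) - -15\right)\right)^{2} = \left(-14 + \left(55 + 15\right)\right)^{2} = \left(-14 + 70\right)^{2} = 56^{2} = 3136$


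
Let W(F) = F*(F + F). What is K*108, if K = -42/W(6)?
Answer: -63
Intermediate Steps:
W(F) = 2*F² (W(F) = F*(2*F) = 2*F²)
K = -7/12 (K = -42/(2*6²) = -42/(2*36) = -42/72 = -42*1/72 = -7/12 ≈ -0.58333)
K*108 = -7/12*108 = -63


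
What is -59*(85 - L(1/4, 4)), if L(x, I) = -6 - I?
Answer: -5605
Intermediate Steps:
-59*(85 - L(1/4, 4)) = -59*(85 - (-6 - 1*4)) = -59*(85 - (-6 - 4)) = -59*(85 - 1*(-10)) = -59*(85 + 10) = -59*95 = -5605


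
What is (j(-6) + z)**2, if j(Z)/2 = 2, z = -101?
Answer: 9409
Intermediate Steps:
j(Z) = 4 (j(Z) = 2*2 = 4)
(j(-6) + z)**2 = (4 - 101)**2 = (-97)**2 = 9409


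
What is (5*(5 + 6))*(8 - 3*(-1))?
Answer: 605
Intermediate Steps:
(5*(5 + 6))*(8 - 3*(-1)) = (5*11)*(8 + 3) = 55*11 = 605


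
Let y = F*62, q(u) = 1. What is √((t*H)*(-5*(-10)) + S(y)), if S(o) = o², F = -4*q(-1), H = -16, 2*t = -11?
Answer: 4*√4119 ≈ 256.72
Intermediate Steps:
t = -11/2 (t = (½)*(-11) = -11/2 ≈ -5.5000)
F = -4 (F = -4*1 = -4)
y = -248 (y = -4*62 = -248)
√((t*H)*(-5*(-10)) + S(y)) = √((-11/2*(-16))*(-5*(-10)) + (-248)²) = √(88*50 + 61504) = √(4400 + 61504) = √65904 = 4*√4119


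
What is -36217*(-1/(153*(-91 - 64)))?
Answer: -36217/23715 ≈ -1.5272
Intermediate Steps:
-36217*(-1/(153*(-91 - 64))) = -36217/((-153*(-155))) = -36217/23715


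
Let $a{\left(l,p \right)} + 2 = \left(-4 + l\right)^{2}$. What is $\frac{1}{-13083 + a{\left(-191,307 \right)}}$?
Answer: $\frac{1}{24940} \approx 4.0096 \cdot 10^{-5}$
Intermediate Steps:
$a{\left(l,p \right)} = -2 + \left(-4 + l\right)^{2}$
$\frac{1}{-13083 + a{\left(-191,307 \right)}} = \frac{1}{-13083 - \left(2 - \left(-4 - 191\right)^{2}\right)} = \frac{1}{-13083 - \left(2 - \left(-195\right)^{2}\right)} = \frac{1}{-13083 + \left(-2 + 38025\right)} = \frac{1}{-13083 + 38023} = \frac{1}{24940}$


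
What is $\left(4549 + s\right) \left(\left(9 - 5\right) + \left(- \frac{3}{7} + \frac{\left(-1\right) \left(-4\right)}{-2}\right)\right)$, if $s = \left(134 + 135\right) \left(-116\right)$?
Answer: $- \frac{293205}{7} \approx -41886.0$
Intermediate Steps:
$s = -31204$ ($s = 269 \left(-116\right) = -31204$)
$\left(4549 + s\right) \left(\left(9 - 5\right) + \left(- \frac{3}{7} + \frac{\left(-1\right) \left(-4\right)}{-2}\right)\right) = \left(4549 - 31204\right) \left(\left(9 - 5\right) + \left(- \frac{3}{7} + \frac{\left(-1\right) \left(-4\right)}{-2}\right)\right) = - 26655 \left(4 + \left(\left(-3\right) \frac{1}{7} + 4 \left(- \frac{1}{2}\right)\right)\right) = - 26655 \left(4 - \frac{17}{7}\right) = \left(-26655\right) \frac{11}{7} = - \frac{293205}{7}$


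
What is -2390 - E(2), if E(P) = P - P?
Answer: -2390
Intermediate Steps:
E(P) = 0
-2390 - E(2) = -2390 - 1*0 = -2390 + 0 = -2390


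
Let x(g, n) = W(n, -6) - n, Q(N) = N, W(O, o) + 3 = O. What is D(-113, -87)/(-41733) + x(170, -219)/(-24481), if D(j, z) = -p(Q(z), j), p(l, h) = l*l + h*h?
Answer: 498019777/1021665573 ≈ 0.48746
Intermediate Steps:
W(O, o) = -3 + O
p(l, h) = h² + l² (p(l, h) = l² + h² = h² + l²)
x(g, n) = -3 (x(g, n) = (-3 + n) - n = -3)
D(j, z) = -j² - z² (D(j, z) = -(j² + z²) = -j² - z²)
D(-113, -87)/(-41733) + x(170, -219)/(-24481) = (-1*(-113)² - 1*(-87)²)/(-41733) - 3/(-24481) = (-1*12769 - 1*7569)*(-1/41733) - 3*(-1/24481) = (-12769 - 7569)*(-1/41733) + 3/24481 = -20338*(-1/41733) + 3/24481 = 20338/41733 + 3/24481 = 498019777/1021665573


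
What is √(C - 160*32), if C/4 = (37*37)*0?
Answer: 32*I*√5 ≈ 71.554*I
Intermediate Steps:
C = 0 (C = 4*((37*37)*0) = 4*(1369*0) = 4*0 = 0)
√(C - 160*32) = √(0 - 160*32) = √(0 - 5120) = √(-5120) = 32*I*√5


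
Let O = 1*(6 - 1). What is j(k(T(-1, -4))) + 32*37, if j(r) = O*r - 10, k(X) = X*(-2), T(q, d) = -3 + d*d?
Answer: 1044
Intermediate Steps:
O = 5 (O = 1*5 = 5)
T(q, d) = -3 + d²
k(X) = -2*X
j(r) = -10 + 5*r (j(r) = 5*r - 10 = -10 + 5*r)
j(k(T(-1, -4))) + 32*37 = (-10 + 5*(-2*(-3 + (-4)²))) + 32*37 = (-10 + 5*(-2*(-3 + 16))) + 1184 = (-10 + 5*(-2*13)) + 1184 = (-10 + 5*(-26)) + 1184 = (-10 - 130) + 1184 = -140 + 1184 = 1044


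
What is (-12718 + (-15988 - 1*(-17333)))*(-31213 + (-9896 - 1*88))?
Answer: 468533481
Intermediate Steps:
(-12718 + (-15988 - 1*(-17333)))*(-31213 + (-9896 - 1*88)) = (-12718 + (-15988 + 17333))*(-31213 + (-9896 - 88)) = (-12718 + 1345)*(-31213 - 9984) = -11373*(-41197) = 468533481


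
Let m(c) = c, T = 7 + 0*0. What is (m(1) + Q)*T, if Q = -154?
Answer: -1071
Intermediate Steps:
T = 7 (T = 7 + 0 = 7)
(m(1) + Q)*T = (1 - 154)*7 = -153*7 = -1071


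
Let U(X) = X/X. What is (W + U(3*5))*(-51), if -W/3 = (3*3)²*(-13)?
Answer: -161160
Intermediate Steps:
U(X) = 1
W = 3159 (W = -3*(3*3)²*(-13) = -3*9²*(-13) = -243*(-13) = -3*(-1053) = 3159)
(W + U(3*5))*(-51) = (3159 + 1)*(-51) = 3160*(-51) = -161160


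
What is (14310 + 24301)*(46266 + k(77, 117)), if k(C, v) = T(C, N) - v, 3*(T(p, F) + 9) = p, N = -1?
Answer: 5347507667/3 ≈ 1.7825e+9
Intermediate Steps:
T(p, F) = -9 + p/3
k(C, v) = -9 - v + C/3 (k(C, v) = (-9 + C/3) - v = -9 - v + C/3)
(14310 + 24301)*(46266 + k(77, 117)) = (14310 + 24301)*(46266 + (-9 - 1*117 + (⅓)*77)) = 38611*(46266 + (-9 - 117 + 77/3)) = 38611*(46266 - 301/3) = 38611*(138497/3) = 5347507667/3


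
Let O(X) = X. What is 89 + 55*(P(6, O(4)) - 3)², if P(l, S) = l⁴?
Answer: 91951784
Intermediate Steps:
89 + 55*(P(6, O(4)) - 3)² = 89 + 55*(6⁴ - 3)² = 89 + 55*(1296 - 3)² = 89 + 55*1293² = 89 + 55*1671849 = 89 + 91951695 = 91951784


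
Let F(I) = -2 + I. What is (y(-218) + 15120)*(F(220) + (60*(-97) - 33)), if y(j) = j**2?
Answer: -352998940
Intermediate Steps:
(y(-218) + 15120)*(F(220) + (60*(-97) - 33)) = ((-218)**2 + 15120)*((-2 + 220) + (60*(-97) - 33)) = (47524 + 15120)*(218 + (-5820 - 33)) = 62644*(218 - 5853) = 62644*(-5635) = -352998940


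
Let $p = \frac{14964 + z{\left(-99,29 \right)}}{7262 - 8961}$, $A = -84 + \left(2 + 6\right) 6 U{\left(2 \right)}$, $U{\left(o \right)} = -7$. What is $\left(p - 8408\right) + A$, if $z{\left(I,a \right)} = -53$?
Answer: $- \frac{15013683}{1699} \approx -8836.8$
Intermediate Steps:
$A = -420$ ($A = -84 + \left(2 + 6\right) 6 \left(-7\right) = -84 + 8 \cdot 6 \left(-7\right) = -84 + 48 \left(-7\right) = -84 - 336 = -420$)
$p = - \frac{14911}{1699}$ ($p = \frac{14964 - 53}{7262 - 8961} = \frac{14911}{-1699} = 14911 \left(- \frac{1}{1699}\right) = - \frac{14911}{1699} \approx -8.7763$)
$\left(p - 8408\right) + A = \left(- \frac{14911}{1699} - 8408\right) - 420 = - \frac{14300103}{1699} - 420 = - \frac{15013683}{1699}$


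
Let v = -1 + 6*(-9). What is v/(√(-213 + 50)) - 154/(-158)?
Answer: 77/79 + 55*I*√163/163 ≈ 0.97468 + 4.3079*I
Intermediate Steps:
v = -55 (v = -1 - 54 = -55)
v/(√(-213 + 50)) - 154/(-158) = -55/√(-213 + 50) - 154/(-158) = -55*(-I*√163/163) - 154*(-1/158) = -55*(-I*√163/163) + 77/79 = -(-55)*I*√163/163 + 77/79 = 55*I*√163/163 + 77/79 = 77/79 + 55*I*√163/163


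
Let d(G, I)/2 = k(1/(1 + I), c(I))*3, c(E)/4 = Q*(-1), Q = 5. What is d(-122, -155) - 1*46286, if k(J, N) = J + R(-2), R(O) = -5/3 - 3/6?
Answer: -3565026/77 ≈ -46299.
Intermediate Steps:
R(O) = -13/6 (R(O) = -5*1/3 - 3*1/6 = -5/3 - 1/2 = -13/6)
c(E) = -20 (c(E) = 4*(5*(-1)) = 4*(-5) = -20)
k(J, N) = -13/6 + J (k(J, N) = J - 13/6 = -13/6 + J)
d(G, I) = -13 + 6/(1 + I) (d(G, I) = 2*((-13/6 + 1/(1 + I))*3) = 2*(-13/2 + 3/(1 + I)) = -13 + 6/(1 + I))
d(-122, -155) - 1*46286 = (-7 - 13*(-155))/(1 - 155) - 1*46286 = (-7 + 2015)/(-154) - 46286 = -1/154*2008 - 46286 = -1004/77 - 46286 = -3565026/77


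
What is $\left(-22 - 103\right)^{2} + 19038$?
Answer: $34663$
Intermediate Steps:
$\left(-22 - 103\right)^{2} + 19038 = \left(-125\right)^{2} + 19038 = 15625 + 19038 = 34663$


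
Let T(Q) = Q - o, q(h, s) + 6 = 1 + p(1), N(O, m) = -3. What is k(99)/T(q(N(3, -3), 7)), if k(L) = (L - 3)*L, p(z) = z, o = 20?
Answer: -396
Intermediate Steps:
q(h, s) = -4 (q(h, s) = -6 + (1 + 1) = -6 + 2 = -4)
T(Q) = -20 + Q (T(Q) = Q - 1*20 = Q - 20 = -20 + Q)
k(L) = L*(-3 + L) (k(L) = (-3 + L)*L = L*(-3 + L))
k(99)/T(q(N(3, -3), 7)) = (99*(-3 + 99))/(-20 - 4) = (99*96)/(-24) = 9504*(-1/24) = -396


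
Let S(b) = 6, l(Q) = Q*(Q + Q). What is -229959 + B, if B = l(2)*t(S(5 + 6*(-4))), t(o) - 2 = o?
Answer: -229895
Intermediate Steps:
l(Q) = 2*Q² (l(Q) = Q*(2*Q) = 2*Q²)
t(o) = 2 + o
B = 64 (B = (2*2²)*(2 + 6) = (2*4)*8 = 8*8 = 64)
-229959 + B = -229959 + 64 = -229895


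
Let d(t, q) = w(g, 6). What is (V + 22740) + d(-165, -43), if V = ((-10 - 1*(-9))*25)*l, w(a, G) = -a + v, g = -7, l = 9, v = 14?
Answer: 22536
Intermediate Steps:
w(a, G) = 14 - a (w(a, G) = -a + 14 = 14 - a)
d(t, q) = 21 (d(t, q) = 14 - 1*(-7) = 14 + 7 = 21)
V = -225 (V = ((-10 - 1*(-9))*25)*9 = ((-10 + 9)*25)*9 = -1*25*9 = -25*9 = -225)
(V + 22740) + d(-165, -43) = (-225 + 22740) + 21 = 22515 + 21 = 22536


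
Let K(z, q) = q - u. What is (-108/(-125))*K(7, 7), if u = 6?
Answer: 108/125 ≈ 0.86400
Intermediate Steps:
K(z, q) = -6 + q (K(z, q) = q - 1*6 = q - 6 = -6 + q)
(-108/(-125))*K(7, 7) = (-108/(-125))*(-6 + 7) = -108*(-1/125)*1 = (108/125)*1 = 108/125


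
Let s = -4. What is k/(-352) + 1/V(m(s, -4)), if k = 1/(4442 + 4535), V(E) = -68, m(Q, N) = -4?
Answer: -789993/53718368 ≈ -0.014706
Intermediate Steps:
k = 1/8977 ≈ 0.00011140
k/(-352) + 1/V(m(s, -4)) = (1/8977)/(-352) + 1/(-68) = (1/8977)*(-1/352) + 1*(-1/68) = -1/3159904 - 1/68 = -789993/53718368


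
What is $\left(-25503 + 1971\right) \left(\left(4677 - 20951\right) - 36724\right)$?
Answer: $1247148936$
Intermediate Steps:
$\left(-25503 + 1971\right) \left(\left(4677 - 20951\right) - 36724\right) = - 23532 \left(-16274 - 36724\right) = \left(-23532\right) \left(-52998\right) = 1247148936$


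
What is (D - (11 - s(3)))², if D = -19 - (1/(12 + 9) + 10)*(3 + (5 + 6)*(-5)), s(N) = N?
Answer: 108264025/441 ≈ 2.4550e+5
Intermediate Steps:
D = 10573/21 (D = -19 - (1/21 + 10)*(3 + 11*(-5)) = -19 - (1/21 + 10)*(3 - 55) = -19 - 211*(-52)/21 = -19 - 1*(-10972/21) = -19 + 10972/21 = 10573/21 ≈ 503.48)
(D - (11 - s(3)))² = (10573/21 - (11 - 1*3))² = (10573/21 - (11 - 3))² = (10573/21 - 1*8)² = (10573/21 - 8)² = (10405/21)² = 108264025/441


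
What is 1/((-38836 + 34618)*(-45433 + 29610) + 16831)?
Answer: 1/66758245 ≈ 1.4979e-8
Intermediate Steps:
1/((-38836 + 34618)*(-45433 + 29610) + 16831) = 1/(-4218*(-15823) + 16831) = 1/(66741414 + 16831) = 1/66758245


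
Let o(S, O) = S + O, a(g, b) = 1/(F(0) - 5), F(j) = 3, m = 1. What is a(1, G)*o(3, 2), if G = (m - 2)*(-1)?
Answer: -5/2 ≈ -2.5000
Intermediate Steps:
G = 1 (G = (1 - 2)*(-1) = -1*(-1) = 1)
a(g, b) = -½ (a(g, b) = 1/(3 - 5) = 1/(-2) = -½)
o(S, O) = O + S
a(1, G)*o(3, 2) = -(2 + 3)/2 = -½*5 = -5/2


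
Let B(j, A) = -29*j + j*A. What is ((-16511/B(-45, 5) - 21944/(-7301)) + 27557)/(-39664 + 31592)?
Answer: -217192302269/63648365760 ≈ -3.4124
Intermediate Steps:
B(j, A) = -29*j + A*j
((-16511/B(-45, 5) - 21944/(-7301)) + 27557)/(-39664 + 31592) = ((-16511*(-1/(45*(-29 + 5))) - 21944/(-7301)) + 27557)/(-39664 + 31592) = ((-16511/((-45*(-24))) - 21944*(-1/7301)) + 27557)/(-8072) = ((-16511/1080 + 21944/7301) + 27557)*(-1/8072) = (-96847291/7885080 + 27557)*(-1/8072) = (217192302269/7885080)*(-1/8072) = -217192302269/63648365760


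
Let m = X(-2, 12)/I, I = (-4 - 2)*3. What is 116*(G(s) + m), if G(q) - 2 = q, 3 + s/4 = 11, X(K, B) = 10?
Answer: 34916/9 ≈ 3879.6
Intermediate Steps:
s = 32 (s = -12 + 4*11 = -12 + 44 = 32)
G(q) = 2 + q
I = -18 (I = -6*3 = -18)
m = -5/9 (m = 10/(-18) = 10*(-1/18) = -5/9 ≈ -0.55556)
116*(G(s) + m) = 116*((2 + 32) - 5/9) = 116*(34 - 5/9) = 116*(301/9) = 34916/9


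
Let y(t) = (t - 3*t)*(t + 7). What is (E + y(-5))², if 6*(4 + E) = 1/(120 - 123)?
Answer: 82369/324 ≈ 254.23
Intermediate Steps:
y(t) = -2*t*(7 + t) (y(t) = (-2*t)*(7 + t) = -2*t*(7 + t))
E = -73/18 (E = -4 + 1/(6*(120 - 123)) = -4 + (⅙)/(-3) = -4 + (⅙)*(-⅓) = -4 - 1/18 = -73/18 ≈ -4.0556)
(E + y(-5))² = (-73/18 - 2*(-5)*(7 - 5))² = (-73/18 - 2*(-5)*2)² = (-73/18 + 20)² = (287/18)² = 82369/324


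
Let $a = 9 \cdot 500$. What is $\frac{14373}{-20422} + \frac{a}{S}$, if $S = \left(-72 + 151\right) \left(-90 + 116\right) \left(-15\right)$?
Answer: $- \frac{17824371}{20973394} \approx -0.84986$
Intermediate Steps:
$a = 4500$
$S = -30810$ ($S = 79 \cdot 26 \left(-15\right) = 2054 \left(-15\right) = -30810$)
$\frac{14373}{-20422} + \frac{a}{S} = \frac{14373}{-20422} + \frac{4500}{-30810} = 14373 \left(- \frac{1}{20422}\right) + 4500 \left(- \frac{1}{30810}\right) = - \frac{14373}{20422} - \frac{150}{1027} = - \frac{17824371}{20973394}$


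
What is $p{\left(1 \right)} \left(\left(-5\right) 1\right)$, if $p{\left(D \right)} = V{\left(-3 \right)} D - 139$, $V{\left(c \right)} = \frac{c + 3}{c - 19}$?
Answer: $695$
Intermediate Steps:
$V{\left(c \right)} = \frac{3 + c}{-19 + c}$
$p{\left(D \right)} = -139$ ($p{\left(D \right)} = \frac{3 - 3}{-19 - 3} D - 139 = \frac{1}{-22} \cdot 0 D - 139 = \left(- \frac{1}{22}\right) 0 D - 139 = 0 D - 139 = 0 - 139 = -139$)
$p{\left(1 \right)} \left(\left(-5\right) 1\right) = - 139 \left(\left(-5\right) 1\right) = \left(-139\right) \left(-5\right) = 695$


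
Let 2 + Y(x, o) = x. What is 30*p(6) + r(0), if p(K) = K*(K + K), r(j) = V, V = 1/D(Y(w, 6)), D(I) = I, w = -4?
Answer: 12959/6 ≈ 2159.8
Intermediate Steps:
Y(x, o) = -2 + x
V = -1/6 (V = 1/(-2 - 4) = 1/(-6) = -1/6 ≈ -0.16667)
r(j) = -1/6
p(K) = 2*K**2 (p(K) = K*(2*K) = 2*K**2)
30*p(6) + r(0) = 30*(2*6**2) - 1/6 = 30*(2*36) - 1/6 = 30*72 - 1/6 = 2160 - 1/6 = 12959/6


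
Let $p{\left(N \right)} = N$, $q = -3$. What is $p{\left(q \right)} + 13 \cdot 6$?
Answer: $75$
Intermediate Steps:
$p{\left(q \right)} + 13 \cdot 6 = -3 + 13 \cdot 6 = -3 + 78 = 75$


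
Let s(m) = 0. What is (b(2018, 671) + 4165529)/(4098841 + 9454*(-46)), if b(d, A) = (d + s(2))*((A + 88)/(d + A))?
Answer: 11202639143/9852380373 ≈ 1.1370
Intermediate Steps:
b(d, A) = d*(88 + A)/(A + d) (b(d, A) = (d + 0)*((A + 88)/(d + A)) = d*((88 + A)/(A + d)) = d*(88 + A)/(A + d))
(b(2018, 671) + 4165529)/(4098841 + 9454*(-46)) = (2018*(88 + 671)/(671 + 2018) + 4165529)/(4098841 + 9454*(-46)) = (2018*759/2689 + 4165529)/(4098841 - 434884) = (2018*(1/2689)*759 + 4165529)/3663957 = (1531662/2689 + 4165529)*(1/3663957) = (11202639143/2689)*(1/3663957) = 11202639143/9852380373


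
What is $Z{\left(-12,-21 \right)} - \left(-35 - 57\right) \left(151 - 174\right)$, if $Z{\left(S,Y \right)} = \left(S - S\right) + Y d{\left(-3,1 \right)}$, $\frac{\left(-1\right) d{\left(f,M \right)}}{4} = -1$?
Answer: $-2200$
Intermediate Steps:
$d{\left(f,M \right)} = 4$ ($d{\left(f,M \right)} = \left(-4\right) \left(-1\right) = 4$)
$Z{\left(S,Y \right)} = 4 Y$ ($Z{\left(S,Y \right)} = \left(S - S\right) + Y 4 = 0 + 4 Y = 4 Y$)
$Z{\left(-12,-21 \right)} - \left(-35 - 57\right) \left(151 - 174\right) = 4 \left(-21\right) - \left(-35 - 57\right) \left(151 - 174\right) = -84 - \left(-35 + \left(-102 + 45\right)\right) \left(-23\right) = -84 - \left(-35 - 57\right) \left(-23\right) = -84 - \left(-92\right) \left(-23\right) = -84 - 2116 = -2200$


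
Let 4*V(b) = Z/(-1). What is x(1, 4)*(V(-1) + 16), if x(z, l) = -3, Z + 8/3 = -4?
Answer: -53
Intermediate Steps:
Z = -20/3 (Z = -8/3 - 4 = -20/3 ≈ -6.6667)
V(b) = 5/3 (V(b) = (-20/3/(-1))/4 = (-20/3*(-1))/4 = (1/4)*(20/3) = 5/3)
x(1, 4)*(V(-1) + 16) = -3*(5/3 + 16) = -3*53/3 = -53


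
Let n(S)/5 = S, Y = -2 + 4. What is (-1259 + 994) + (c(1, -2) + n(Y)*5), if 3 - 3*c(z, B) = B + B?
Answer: -638/3 ≈ -212.67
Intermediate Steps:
c(z, B) = 1 - 2*B/3 (c(z, B) = 1 - (B + B)/3 = 1 - 2*B/3)
Y = 2
n(S) = 5*S
(-1259 + 994) + (c(1, -2) + n(Y)*5) = (-1259 + 994) + ((1 - ⅔*(-2)) + (5*2)*5) = -265 + ((1 + 4/3) + 10*5) = -265 + (7/3 + 50) = -265 + 157/3 = -638/3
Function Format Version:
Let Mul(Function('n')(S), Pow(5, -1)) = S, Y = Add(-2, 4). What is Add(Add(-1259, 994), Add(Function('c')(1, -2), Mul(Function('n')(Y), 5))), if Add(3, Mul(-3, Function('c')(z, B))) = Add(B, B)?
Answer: Rational(-638, 3) ≈ -212.67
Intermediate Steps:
Function('c')(z, B) = Add(1, Mul(Rational(-2, 3), B)) (Function('c')(z, B) = Add(1, Mul(Rational(-1, 3), Add(B, B))) = Add(1, Mul(Rational(-1, 3), Mul(2, B))) = Add(1, Mul(Rational(-2, 3), B)))
Y = 2
Function('n')(S) = Mul(5, S)
Add(Add(-1259, 994), Add(Function('c')(1, -2), Mul(Function('n')(Y), 5))) = Add(Add(-1259, 994), Add(Add(1, Mul(Rational(-2, 3), -2)), Mul(Mul(5, 2), 5))) = Add(-265, Add(Add(1, Rational(4, 3)), Mul(10, 5))) = Add(-265, Add(Rational(7, 3), 50)) = Add(-265, Rational(157, 3)) = Rational(-638, 3)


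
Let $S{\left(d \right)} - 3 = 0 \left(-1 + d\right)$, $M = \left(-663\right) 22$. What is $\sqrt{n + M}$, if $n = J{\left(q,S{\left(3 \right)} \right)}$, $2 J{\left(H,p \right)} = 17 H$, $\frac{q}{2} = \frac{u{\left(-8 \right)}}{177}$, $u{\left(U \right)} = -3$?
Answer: $\frac{i \sqrt{50774869}}{59} \approx 120.77 i$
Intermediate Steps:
$M = -14586$
$S{\left(d \right)} = 3$ ($S{\left(d \right)} = 3 + 0 \left(-1 + d\right) = 3 + 0 = 3$)
$q = - \frac{2}{59}$ ($q = 2 \left(- \frac{3}{177}\right) = 2 \left(\left(-3\right) \frac{1}{177}\right) = 2 \left(- \frac{1}{59}\right) = - \frac{2}{59} \approx -0.033898$)
$J{\left(H,p \right)} = \frac{17 H}{2}$
$n = - \frac{17}{59}$ ($n = \frac{17}{2} \left(- \frac{2}{59}\right) = - \frac{17}{59} \approx -0.28814$)
$\sqrt{n + M} = \sqrt{- \frac{17}{59} - 14586} = \sqrt{- \frac{860591}{59}} = \frac{i \sqrt{50774869}}{59}$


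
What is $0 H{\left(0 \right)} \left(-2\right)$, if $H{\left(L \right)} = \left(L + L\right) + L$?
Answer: $0$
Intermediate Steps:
$H{\left(L \right)} = 3 L$ ($H{\left(L \right)} = 2 L + L = 3 L$)
$0 H{\left(0 \right)} \left(-2\right) = 0 \cdot 3 \cdot 0 \left(-2\right) = 0 \cdot 0 \left(-2\right) = 0 \left(-2\right) = 0$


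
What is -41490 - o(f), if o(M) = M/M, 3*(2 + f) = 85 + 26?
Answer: -41491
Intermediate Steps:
f = 35 (f = -2 + (85 + 26)/3 = -2 + (⅓)*111 = -2 + 37 = 35)
o(M) = 1
-41490 - o(f) = -41490 - 1*1 = -41490 - 1 = -41491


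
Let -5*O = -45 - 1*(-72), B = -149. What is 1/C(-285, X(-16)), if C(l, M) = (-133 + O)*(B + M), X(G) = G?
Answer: 1/22836 ≈ 4.3790e-5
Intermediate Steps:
O = -27/5 (O = -(-45 - 1*(-72))/5 = -(-45 + 72)/5 = -1/5*27 = -27/5 ≈ -5.4000)
C(l, M) = 103108/5 - 692*M/5 (C(l, M) = (-133 - 27/5)*(-149 + M) = -692*(-149 + M)/5 = 103108/5 - 692*M/5)
1/C(-285, X(-16)) = 1/(103108/5 - 692/5*(-16)) = 1/(103108/5 + 11072/5) = 1/22836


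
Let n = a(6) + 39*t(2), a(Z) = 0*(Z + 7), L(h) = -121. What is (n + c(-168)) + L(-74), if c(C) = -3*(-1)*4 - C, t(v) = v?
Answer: 137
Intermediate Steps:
a(Z) = 0 (a(Z) = 0*(7 + Z) = 0)
n = 78 (n = 0 + 39*2 = 0 + 78 = 78)
c(C) = 12 - C (c(C) = 3*4 - C = 12 - C)
(n + c(-168)) + L(-74) = (78 + (12 - 1*(-168))) - 121 = (78 + (12 + 168)) - 121 = (78 + 180) - 121 = 258 - 121 = 137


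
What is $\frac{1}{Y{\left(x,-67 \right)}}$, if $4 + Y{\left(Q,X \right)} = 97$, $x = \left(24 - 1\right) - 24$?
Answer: $\frac{1}{93} \approx 0.010753$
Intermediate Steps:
$x = -1$ ($x = 23 - 24 = -1$)
$Y{\left(Q,X \right)} = 93$ ($Y{\left(Q,X \right)} = -4 + 97 = 93$)
$\frac{1}{Y{\left(x,-67 \right)}} = \frac{1}{93}$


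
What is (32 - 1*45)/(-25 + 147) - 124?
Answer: -15141/122 ≈ -124.11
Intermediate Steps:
(32 - 1*45)/(-25 + 147) - 124 = (32 - 45)/122 - 124 = (1/122)*(-13) - 124 = -13/122 - 124 = -15141/122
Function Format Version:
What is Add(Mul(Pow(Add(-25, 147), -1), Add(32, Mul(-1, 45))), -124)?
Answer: Rational(-15141, 122) ≈ -124.11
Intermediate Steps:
Add(Mul(Pow(Add(-25, 147), -1), Add(32, Mul(-1, 45))), -124) = Add(Mul(Pow(122, -1), Add(32, -45)), -124) = Add(Mul(Rational(1, 122), -13), -124) = Add(Rational(-13, 122), -124) = Rational(-15141, 122)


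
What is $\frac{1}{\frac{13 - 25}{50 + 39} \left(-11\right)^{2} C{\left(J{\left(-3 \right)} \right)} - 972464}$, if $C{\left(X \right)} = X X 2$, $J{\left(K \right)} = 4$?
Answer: $- \frac{89}{86595760} \approx -1.0278 \cdot 10^{-6}$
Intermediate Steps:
$C{\left(X \right)} = 2 X^{2}$ ($C{\left(X \right)} = X^{2} \cdot 2 = 2 X^{2}$)
$\frac{1}{\frac{13 - 25}{50 + 39} \left(-11\right)^{2} C{\left(J{\left(-3 \right)} \right)} - 972464} = \frac{1}{\frac{13 - 25}{50 + 39} \left(-11\right)^{2} \cdot 2 \cdot 4^{2} - 972464} = \frac{1}{- \frac{12}{89} \cdot 121 \cdot 2 \cdot 16 - 972464} = \frac{1}{\left(-12\right) \frac{1}{89} \cdot 121 \cdot 32 - 972464} = \frac{1}{\left(- \frac{12}{89}\right) 121 \cdot 32 - 972464} = \frac{1}{\left(- \frac{1452}{89}\right) 32 - 972464} = \frac{1}{- \frac{46464}{89} - 972464} = \frac{1}{- \frac{86595760}{89}} = - \frac{89}{86595760}$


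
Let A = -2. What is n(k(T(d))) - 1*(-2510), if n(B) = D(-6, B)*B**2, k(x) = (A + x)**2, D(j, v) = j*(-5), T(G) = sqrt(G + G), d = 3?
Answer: 8390 - 2400*sqrt(6) ≈ 2511.2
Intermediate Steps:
T(G) = sqrt(2)*sqrt(G) (T(G) = sqrt(2*G) = sqrt(2)*sqrt(G))
D(j, v) = -5*j
k(x) = (-2 + x)**2
n(B) = 30*B**2 (n(B) = (-5*(-6))*B**2 = 30*B**2)
n(k(T(d))) - 1*(-2510) = 30*((-2 + sqrt(2)*sqrt(3))**2)**2 - 1*(-2510) = 30*((-2 + sqrt(6))**2)**2 + 2510 = 30*(-2 + sqrt(6))**4 + 2510 = 2510 + 30*(-2 + sqrt(6))**4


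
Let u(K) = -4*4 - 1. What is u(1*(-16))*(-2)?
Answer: 34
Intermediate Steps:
u(K) = -17 (u(K) = -16 - 1 = -17)
u(1*(-16))*(-2) = -17*(-2) = 34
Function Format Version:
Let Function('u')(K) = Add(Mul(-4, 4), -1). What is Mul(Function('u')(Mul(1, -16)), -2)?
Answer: 34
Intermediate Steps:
Function('u')(K) = -17 (Function('u')(K) = Add(-16, -1) = -17)
Mul(Function('u')(Mul(1, -16)), -2) = Mul(-17, -2) = 34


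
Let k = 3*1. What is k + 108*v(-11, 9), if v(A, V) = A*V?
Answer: -10689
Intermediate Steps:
k = 3
k + 108*v(-11, 9) = 3 + 108*(-11*9) = 3 + 108*(-99) = 3 - 10692 = -10689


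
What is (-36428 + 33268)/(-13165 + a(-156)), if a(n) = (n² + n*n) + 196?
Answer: -3160/35703 ≈ -0.088508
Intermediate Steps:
a(n) = 196 + 2*n² (a(n) = (n² + n²) + 196 = 2*n² + 196 = 196 + 2*n²)
(-36428 + 33268)/(-13165 + a(-156)) = (-36428 + 33268)/(-13165 + (196 + 2*(-156)²)) = -3160/(-13165 + (196 + 2*24336)) = -3160/(-13165 + (196 + 48672)) = -3160/(-13165 + 48868) = -3160/35703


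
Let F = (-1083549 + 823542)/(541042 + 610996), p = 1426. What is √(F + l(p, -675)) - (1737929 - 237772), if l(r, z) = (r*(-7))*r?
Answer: -1500157 + I*√18891685498855583674/1152038 ≈ -1.5002e+6 + 3772.8*I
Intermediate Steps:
l(r, z) = -7*r² (l(r, z) = (-7*r)*r = -7*r²)
F = -260007/1152038 ≈ -0.22569
√(F + l(p, -675)) - (1737929 - 237772) = √(-260007/1152038 - 7*1426²) - (1737929 - 237772) = √(-260007/1152038 - 7*2033476) - 1*1500157 = √(-260007/1152038 - 14234332) - 1500157 = √(-16398491628623/1152038) - 1500157 = I*√18891685498855583674/1152038 - 1500157 = -1500157 + I*√18891685498855583674/1152038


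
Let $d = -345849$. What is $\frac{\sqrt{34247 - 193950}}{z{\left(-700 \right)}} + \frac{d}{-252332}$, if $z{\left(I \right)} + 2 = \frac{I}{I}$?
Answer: $\frac{345849}{252332} - i \sqrt{159703} \approx 1.3706 - 399.63 i$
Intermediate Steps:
$z{\left(I \right)} = -1$ ($z{\left(I \right)} = -2 + \frac{I}{I} = -2 + 1 = -1$)
$\frac{\sqrt{34247 - 193950}}{z{\left(-700 \right)}} + \frac{d}{-252332} = \frac{\sqrt{34247 - 193950}}{-1} - \frac{345849}{-252332} = \sqrt{-159703} \left(-1\right) - - \frac{345849}{252332} = i \sqrt{159703} \left(-1\right) + \frac{345849}{252332} = - i \sqrt{159703} + \frac{345849}{252332} = \frac{345849}{252332} - i \sqrt{159703}$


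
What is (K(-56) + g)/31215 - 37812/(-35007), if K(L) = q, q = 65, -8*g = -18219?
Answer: 3366136271/2913982680 ≈ 1.1552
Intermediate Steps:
g = 18219/8 (g = -1/8*(-18219) = 18219/8 ≈ 2277.4)
K(L) = 65
(K(-56) + g)/31215 - 37812/(-35007) = (65 + 18219/8)/31215 - 37812/(-35007) = (18739/8)*(1/31215) - 37812*(-1/35007) = 18739/249720 + 12604/11669 = 3366136271/2913982680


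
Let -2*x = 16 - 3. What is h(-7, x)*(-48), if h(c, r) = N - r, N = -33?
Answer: 1272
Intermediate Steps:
x = -13/2 (x = -(16 - 3)/2 = -½*13 = -13/2 ≈ -6.5000)
h(c, r) = -33 - r
h(-7, x)*(-48) = (-33 - 1*(-13/2))*(-48) = (-33 + 13/2)*(-48) = -53/2*(-48) = 1272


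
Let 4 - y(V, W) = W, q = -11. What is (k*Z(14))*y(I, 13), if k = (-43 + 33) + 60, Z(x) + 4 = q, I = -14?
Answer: 6750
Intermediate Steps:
Z(x) = -15 (Z(x) = -4 - 11 = -15)
y(V, W) = 4 - W
k = 50 (k = -10 + 60 = 50)
(k*Z(14))*y(I, 13) = (50*(-15))*(4 - 1*13) = -750*(4 - 13) = -750*(-9) = 6750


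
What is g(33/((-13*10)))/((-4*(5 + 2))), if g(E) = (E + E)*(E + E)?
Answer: -1089/118300 ≈ -0.0092054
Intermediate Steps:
g(E) = 4*E² (g(E) = (2*E)*(2*E) = 4*E²)
g(33/((-13*10)))/((-4*(5 + 2))) = (4*(33/((-13*10)))²)/((-4*(5 + 2))) = (4*(33/(-130))²)/((-4*7)) = (4*(33*(-1/130))²)/(-28) = -(-33/130)²/7 = -1089/(7*16900) = -1/28*1089/4225 = -1089/118300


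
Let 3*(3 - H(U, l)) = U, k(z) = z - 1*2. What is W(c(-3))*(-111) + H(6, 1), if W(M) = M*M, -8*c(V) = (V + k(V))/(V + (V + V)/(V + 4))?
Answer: -10/27 ≈ -0.37037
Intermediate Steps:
k(z) = -2 + z (k(z) = z - 2 = -2 + z)
H(U, l) = 3 - U/3
c(V) = -(-2 + 2*V)/(8*(V + 2*V/(4 + V))) (c(V) = -(V + (-2 + V))/(8*(V + (V + V)/(V + 4))) = -(-2 + 2*V)/(8*(V + (2*V)/(4 + V))) = -(-2 + 2*V)/(8*(V + 2*V/(4 + V))))
W(M) = M²
W(c(-3))*(-111) + H(6, 1) = ((¼)*(4 - 1*(-3)² - 3*(-3))/(-3*(6 - 3)))²*(-111) + (3 - ⅓*6) = ((¼)*(-⅓)*(4 - 1*9 + 9)/3)²*(-111) + (3 - 2) = ((¼)*(-⅓)*(⅓)*(4 - 9 + 9))²*(-111) + 1 = ((¼)*(-⅓)*(⅓)*4)²*(-111) + 1 = (-⅑)²*(-111) + 1 = (1/81)*(-111) + 1 = -37/27 + 1 = -10/27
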